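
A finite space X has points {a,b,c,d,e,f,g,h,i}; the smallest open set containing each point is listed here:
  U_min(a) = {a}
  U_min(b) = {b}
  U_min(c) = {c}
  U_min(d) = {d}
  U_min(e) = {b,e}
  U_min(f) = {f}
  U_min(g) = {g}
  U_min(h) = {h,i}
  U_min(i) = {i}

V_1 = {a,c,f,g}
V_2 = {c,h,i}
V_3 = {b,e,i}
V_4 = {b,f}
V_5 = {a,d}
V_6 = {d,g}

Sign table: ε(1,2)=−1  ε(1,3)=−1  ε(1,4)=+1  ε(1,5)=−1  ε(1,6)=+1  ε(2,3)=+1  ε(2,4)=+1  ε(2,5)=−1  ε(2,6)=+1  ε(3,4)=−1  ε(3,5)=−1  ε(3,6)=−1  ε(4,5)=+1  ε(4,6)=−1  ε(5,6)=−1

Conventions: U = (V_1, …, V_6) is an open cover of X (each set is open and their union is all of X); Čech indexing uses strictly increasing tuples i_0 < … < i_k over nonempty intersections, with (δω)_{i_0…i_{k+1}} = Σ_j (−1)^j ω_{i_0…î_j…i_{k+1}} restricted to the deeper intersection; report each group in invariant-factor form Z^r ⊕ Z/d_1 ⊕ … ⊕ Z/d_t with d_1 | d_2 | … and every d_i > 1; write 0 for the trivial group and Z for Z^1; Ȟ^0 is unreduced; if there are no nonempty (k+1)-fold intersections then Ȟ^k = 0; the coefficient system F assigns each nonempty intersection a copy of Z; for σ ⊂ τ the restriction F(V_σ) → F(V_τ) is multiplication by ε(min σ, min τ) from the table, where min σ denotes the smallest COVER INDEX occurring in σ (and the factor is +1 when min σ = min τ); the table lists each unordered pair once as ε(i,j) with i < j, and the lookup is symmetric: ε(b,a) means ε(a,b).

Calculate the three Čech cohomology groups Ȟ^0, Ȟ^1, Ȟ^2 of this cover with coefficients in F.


nerve simplices:
  V12={c} V14={f} V15={a} V16={g} V23={i} V34={b} V56={d}
C dims 6,7; δ0: rk 5, SNF 1^5
degree 0: 6−5−0 = 1 → Ȟ^0 ≅ Z
degree 1: 7−0−5 = 2 → Ȟ^1 ≅ Z^2
degree 2: 0−0−0 = 0 → Ȟ^2 ≅ 0

Ȟ^0(U;F) ≅ Z, Ȟ^1(U;F) ≅ Z^2 and Ȟ^2(U;F) ≅ 0


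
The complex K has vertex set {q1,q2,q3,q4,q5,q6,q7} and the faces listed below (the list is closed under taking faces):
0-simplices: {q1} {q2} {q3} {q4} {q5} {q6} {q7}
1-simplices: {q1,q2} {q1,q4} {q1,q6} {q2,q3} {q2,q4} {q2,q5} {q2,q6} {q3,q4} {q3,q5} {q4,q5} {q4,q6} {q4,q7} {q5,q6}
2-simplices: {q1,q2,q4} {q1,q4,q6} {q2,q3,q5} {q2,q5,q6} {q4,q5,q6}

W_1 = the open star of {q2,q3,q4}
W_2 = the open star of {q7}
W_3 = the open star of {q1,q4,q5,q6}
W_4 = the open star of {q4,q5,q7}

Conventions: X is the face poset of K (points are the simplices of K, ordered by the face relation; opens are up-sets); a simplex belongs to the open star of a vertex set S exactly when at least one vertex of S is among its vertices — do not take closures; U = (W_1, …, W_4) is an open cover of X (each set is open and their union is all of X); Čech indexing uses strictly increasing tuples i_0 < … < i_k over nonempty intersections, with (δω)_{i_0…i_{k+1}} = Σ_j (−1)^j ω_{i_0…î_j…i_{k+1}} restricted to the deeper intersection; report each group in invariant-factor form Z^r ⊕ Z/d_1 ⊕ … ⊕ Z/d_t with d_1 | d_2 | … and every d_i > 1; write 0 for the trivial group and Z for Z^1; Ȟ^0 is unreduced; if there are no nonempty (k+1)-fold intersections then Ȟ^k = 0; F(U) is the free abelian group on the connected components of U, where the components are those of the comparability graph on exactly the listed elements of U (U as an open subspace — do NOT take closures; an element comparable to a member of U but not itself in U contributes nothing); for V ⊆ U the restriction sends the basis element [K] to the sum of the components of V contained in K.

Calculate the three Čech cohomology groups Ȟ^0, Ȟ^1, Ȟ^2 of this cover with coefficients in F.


Ȟ^0 ≅ Z, Ȟ^1 ≅ Z and Ȟ^2 ≅ 0

nonempty intersections:
  W1={{q2},{q3},{q4},{q1,q2},{q1,q4},{q2,q3},{q2,q4},{q2,q5},{q2,q6},{q3,q4},{q3,q5},{q4,q5},{q4,q6},{q4,q7},{q1,q2,q4},{q1,q4,q6},{q2,q3,q5},{q2,q5,q6},{q4,q5,q6}} W2={{q7},{q4,q7}} W3={{q1},{q4},{q5},{q6},{q1,q2},{q1,q4},{q1,q6},{q2,q4},{q2,q5},{q2,q6},{q3,q4},{q3,q5},{q4,q5},{q4,q6},{q4,q7},{q5,q6},{q1,q2,q4},{q1,q4,q6},{q2,q3,q5},{q2,q5,q6},{q4,q5,q6}} W4={{q4},{q5},{q7},{q1,q4},{q2,q4},{q2,q5},{q3,q4},{q3,q5},{q4,q5},{q4,q6},{q4,q7},{q5,q6},{q1,q2,q4},{q1,q4,q6},{q2,q3,q5},{q2,q5,q6},{q4,q5,q6}}
  W12={{q4,q7}} W13={{q4},{q1,q2},{q1,q4},{q2,q4},{q2,q5},{q2,q6},{q3,q4},{q3,q5},{q4,q5},{q4,q6},{q4,q7},{q1,q2,q4},{q1,q4,q6},{q2,q3,q5},{q2,q5,q6},{q4,q5,q6}} W14={{q4},{q1,q4},{q2,q4},{q2,q5},{q3,q4},{q3,q5},{q4,q5},{q4,q6},{q4,q7},{q1,q2,q4},{q1,q4,q6},{q2,q3,q5},{q2,q5,q6},{q4,q5,q6}} W23={{q4,q7}} W24={{q7},{q4,q7}} W34={{q4},{q5},{q1,q4},{q2,q4},{q2,q5},{q3,q4},{q3,q5},{q4,q5},{q4,q6},{q4,q7},{q5,q6},{q1,q2,q4},{q1,q4,q6},{q2,q3,q5},{q2,q5,q6},{q4,q5,q6}}
  W123={{q4,q7}} W124={{q4,q7}} W134={{q4},{q1,q4},{q2,q4},{q2,q5},{q3,q4},{q3,q5},{q4,q5},{q4,q6},{q4,q7},{q1,q2,q4},{q1,q4,q6},{q2,q3,q5},{q2,q5,q6},{q4,q5,q6}} W234={{q4,q7}}
  W1234={{q4,q7}}
components per intersection:
  W1: {{q2},{q3},{q4},{q1,q2},{q1,q4},{q2,q3},{q2,q4},{q2,q5},{q2,q6},{q3,q4},{q3,q5},{q4,q5},{q4,q6},{q4,q7},{q1,q2,q4},{q1,q4,q6},{q2,q3,q5},{q2,q5,q6},{q4,q5,q6}}
  W2: {{q7},{q4,q7}}
  W3: {{q1},{q4},{q5},{q6},{q1,q2},{q1,q4},{q1,q6},{q2,q4},{q2,q5},{q2,q6},{q3,q4},{q3,q5},{q4,q5},{q4,q6},{q4,q7},{q5,q6},{q1,q2,q4},{q1,q4,q6},{q2,q3,q5},{q2,q5,q6},{q4,q5,q6}}
  W4: {{q4},{q5},{q7},{q1,q4},{q2,q4},{q2,q5},{q3,q4},{q3,q5},{q4,q5},{q4,q6},{q4,q7},{q5,q6},{q1,q2,q4},{q1,q4,q6},{q2,q3,q5},{q2,q5,q6},{q4,q5,q6}}
  W12: {{q4,q7}}
  W13: {{q4},{q1,q2},{q1,q4},{q2,q4},{q3,q4},{q4,q5},{q4,q6},{q4,q7},{q1,q2,q4},{q1,q4,q6},{q4,q5,q6}} {{q2,q5},{q2,q6},{q3,q5},{q2,q3,q5},{q2,q5,q6}}
  W14: {{q4},{q1,q4},{q2,q4},{q3,q4},{q4,q5},{q4,q6},{q4,q7},{q1,q2,q4},{q1,q4,q6},{q4,q5,q6}} {{q2,q5},{q3,q5},{q2,q3,q5},{q2,q5,q6}}
  W23: {{q4,q7}}
  W24: {{q7},{q4,q7}}
  W34: {{q4},{q5},{q1,q4},{q2,q4},{q2,q5},{q3,q4},{q3,q5},{q4,q5},{q4,q6},{q4,q7},{q5,q6},{q1,q2,q4},{q1,q4,q6},{q2,q3,q5},{q2,q5,q6},{q4,q5,q6}}
  W123: {{q4,q7}}
  W124: {{q4,q7}}
  W134: {{q4},{q1,q4},{q2,q4},{q3,q4},{q4,q5},{q4,q6},{q4,q7},{q1,q2,q4},{q1,q4,q6},{q4,q5,q6}} {{q2,q5},{q3,q5},{q2,q3,q5},{q2,q5,q6}}
  W234: {{q4,q7}}
  W1234: {{q4,q7}}
C dims 4,8,5,1; δ0: rk 3, SNF 1^3; δ1: rk 4, SNF 1^4; δ2: rk 1, SNF 1^1
Ȟ^0: (4−3)−0=1 ⇒ Z
Ȟ^1: (8−4)−3=1 ⇒ Z
Ȟ^2: (5−1)−4=0 ⇒ 0


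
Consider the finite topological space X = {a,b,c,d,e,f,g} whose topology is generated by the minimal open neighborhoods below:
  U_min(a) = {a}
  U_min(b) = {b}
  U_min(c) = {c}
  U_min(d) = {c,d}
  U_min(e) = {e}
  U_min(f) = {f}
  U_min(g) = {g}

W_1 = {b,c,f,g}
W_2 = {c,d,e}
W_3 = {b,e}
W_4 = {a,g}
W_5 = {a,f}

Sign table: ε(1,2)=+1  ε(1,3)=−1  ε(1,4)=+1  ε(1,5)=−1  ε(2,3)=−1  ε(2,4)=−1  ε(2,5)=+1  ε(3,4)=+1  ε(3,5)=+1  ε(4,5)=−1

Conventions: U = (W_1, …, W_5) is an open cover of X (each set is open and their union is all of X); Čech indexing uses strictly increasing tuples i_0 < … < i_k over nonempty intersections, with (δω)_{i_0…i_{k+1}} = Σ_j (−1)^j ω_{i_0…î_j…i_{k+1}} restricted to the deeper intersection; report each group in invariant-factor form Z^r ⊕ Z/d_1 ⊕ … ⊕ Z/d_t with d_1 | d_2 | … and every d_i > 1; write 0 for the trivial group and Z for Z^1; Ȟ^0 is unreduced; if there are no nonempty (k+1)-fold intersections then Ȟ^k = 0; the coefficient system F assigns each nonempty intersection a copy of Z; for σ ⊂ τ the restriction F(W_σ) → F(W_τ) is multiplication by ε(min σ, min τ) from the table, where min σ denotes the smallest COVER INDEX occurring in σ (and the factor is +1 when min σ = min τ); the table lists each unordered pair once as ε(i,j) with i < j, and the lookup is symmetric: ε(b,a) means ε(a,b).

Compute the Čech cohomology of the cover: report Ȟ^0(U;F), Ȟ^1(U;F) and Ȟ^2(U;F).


nerve of the cover:
  W12={c} W13={b} W14={g} W15={f} W23={e} W45={a}
C dims 5,6; δ0: rk 4, SNF 1^4
Ȟ^0 = (5 − 4) − 0 = 1, so Ȟ^0 ≅ Z
Ȟ^1 = (6 − 0) − 4 = 2, so Ȟ^1 ≅ Z^2
Ȟ^2 = (0 − 0) − 0 = 0, so Ȟ^2 ≅ 0

Ȟ^0 ≅ Z; Ȟ^1 ≅ Z^2; Ȟ^2 ≅ 0


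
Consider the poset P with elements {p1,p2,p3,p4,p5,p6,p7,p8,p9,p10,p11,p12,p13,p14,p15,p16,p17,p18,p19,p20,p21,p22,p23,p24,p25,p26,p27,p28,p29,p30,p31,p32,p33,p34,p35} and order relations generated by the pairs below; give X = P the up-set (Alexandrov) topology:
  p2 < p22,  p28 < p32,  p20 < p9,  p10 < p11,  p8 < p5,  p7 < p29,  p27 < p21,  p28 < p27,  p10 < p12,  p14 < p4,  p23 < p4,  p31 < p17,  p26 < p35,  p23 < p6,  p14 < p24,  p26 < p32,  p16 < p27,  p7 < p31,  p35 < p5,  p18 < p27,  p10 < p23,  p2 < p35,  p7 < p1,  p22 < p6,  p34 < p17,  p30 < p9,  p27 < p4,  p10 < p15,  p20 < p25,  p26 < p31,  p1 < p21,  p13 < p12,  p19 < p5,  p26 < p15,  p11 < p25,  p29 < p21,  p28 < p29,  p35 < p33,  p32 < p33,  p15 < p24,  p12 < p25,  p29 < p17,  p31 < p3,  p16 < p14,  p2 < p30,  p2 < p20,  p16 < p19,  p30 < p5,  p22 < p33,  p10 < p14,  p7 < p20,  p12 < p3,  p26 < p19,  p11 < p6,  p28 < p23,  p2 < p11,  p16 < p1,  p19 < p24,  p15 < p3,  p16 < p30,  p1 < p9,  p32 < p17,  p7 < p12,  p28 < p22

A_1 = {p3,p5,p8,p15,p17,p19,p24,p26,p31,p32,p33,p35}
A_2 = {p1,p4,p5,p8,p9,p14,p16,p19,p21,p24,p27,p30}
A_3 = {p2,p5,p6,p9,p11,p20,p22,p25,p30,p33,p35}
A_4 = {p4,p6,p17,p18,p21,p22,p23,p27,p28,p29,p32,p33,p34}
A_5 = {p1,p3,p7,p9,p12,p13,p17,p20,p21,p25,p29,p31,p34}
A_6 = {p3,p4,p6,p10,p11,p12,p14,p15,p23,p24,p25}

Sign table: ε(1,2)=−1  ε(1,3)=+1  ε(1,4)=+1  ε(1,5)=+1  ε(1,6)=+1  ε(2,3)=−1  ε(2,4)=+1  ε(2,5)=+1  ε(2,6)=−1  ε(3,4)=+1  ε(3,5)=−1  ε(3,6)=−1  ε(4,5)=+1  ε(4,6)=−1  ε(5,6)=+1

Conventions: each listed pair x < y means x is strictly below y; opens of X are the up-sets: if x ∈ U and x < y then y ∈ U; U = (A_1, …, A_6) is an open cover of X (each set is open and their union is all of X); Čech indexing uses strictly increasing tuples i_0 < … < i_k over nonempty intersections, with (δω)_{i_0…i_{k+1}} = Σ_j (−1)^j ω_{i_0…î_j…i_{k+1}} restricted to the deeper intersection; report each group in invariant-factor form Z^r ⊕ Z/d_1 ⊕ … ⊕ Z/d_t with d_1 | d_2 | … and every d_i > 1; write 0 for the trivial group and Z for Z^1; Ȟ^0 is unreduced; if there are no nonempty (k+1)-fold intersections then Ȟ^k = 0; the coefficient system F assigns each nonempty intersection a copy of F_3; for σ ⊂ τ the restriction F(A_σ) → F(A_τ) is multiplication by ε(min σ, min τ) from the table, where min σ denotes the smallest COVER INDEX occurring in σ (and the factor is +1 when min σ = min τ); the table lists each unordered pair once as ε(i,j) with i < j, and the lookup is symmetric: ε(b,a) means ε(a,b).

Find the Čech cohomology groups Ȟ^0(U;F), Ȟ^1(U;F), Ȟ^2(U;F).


Ȟ^0 = 0, Ȟ^1 = 0, Ȟ^2 = Z/3

cover nerve:
  A12={p5,p8,p19,p24} A13={p5,p33,p35} A14={p17,p32,p33} A15={p3,p17,p31} A16={p3,p15,p24} A23={p5,p9,p30} A24={p4,p21,p27} A25={p1,p9,p21} A26={p4,p14,p24} A34={p6,p22,p33} A35={p9,p20,p25} A36={p6,p11,p25} A45={p17,p21,p29,p34} A46={p4,p6,p23} A56={p3,p12,p25}
  A123={p5} A126={p24} A134={p33} A145={p17} A156={p3} A235={p9} A245={p21} A246={p4} A346={p6} A356={p25}
C dims 6,15,10; δ0: rk_F3 6; δ1: rk_F3 9
Ȟ^0: (6−6)−0=0 ⇒ 0
Ȟ^1: (15−9)−6=0 ⇒ 0
Ȟ^2: (10−0)−9=1 ⇒ Z/3


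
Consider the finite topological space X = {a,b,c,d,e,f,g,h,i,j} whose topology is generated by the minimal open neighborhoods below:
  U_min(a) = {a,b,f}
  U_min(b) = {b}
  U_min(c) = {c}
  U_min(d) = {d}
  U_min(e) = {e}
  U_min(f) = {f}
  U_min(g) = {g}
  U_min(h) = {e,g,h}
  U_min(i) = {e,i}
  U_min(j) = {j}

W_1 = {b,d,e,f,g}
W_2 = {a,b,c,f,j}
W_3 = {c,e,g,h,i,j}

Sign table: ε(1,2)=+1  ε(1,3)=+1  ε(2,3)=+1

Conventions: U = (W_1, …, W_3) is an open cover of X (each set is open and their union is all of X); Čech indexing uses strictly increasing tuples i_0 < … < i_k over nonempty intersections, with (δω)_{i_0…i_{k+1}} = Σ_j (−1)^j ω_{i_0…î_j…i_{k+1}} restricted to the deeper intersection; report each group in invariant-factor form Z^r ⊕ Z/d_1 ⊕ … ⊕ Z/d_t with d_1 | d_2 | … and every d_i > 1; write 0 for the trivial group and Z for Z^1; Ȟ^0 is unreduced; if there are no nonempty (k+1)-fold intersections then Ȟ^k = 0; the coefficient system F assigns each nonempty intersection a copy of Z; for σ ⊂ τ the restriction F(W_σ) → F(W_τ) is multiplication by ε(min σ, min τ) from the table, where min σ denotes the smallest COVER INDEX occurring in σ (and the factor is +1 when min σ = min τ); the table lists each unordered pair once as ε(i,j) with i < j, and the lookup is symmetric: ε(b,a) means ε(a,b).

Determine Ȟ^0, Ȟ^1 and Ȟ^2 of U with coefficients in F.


nonempty intersections:
  W12={b,f} W13={e,g} W23={c,j}
C dims 3,3; δ0: rk 2, SNF 1^2
Ȟ^0: (3−2)−0=1 ⇒ Z
Ȟ^1: (3−0)−2=1 ⇒ Z
Ȟ^2: (0−0)−0=0 ⇒ 0

Ȟ^0 = Z; Ȟ^1 = Z; Ȟ^2 = 0


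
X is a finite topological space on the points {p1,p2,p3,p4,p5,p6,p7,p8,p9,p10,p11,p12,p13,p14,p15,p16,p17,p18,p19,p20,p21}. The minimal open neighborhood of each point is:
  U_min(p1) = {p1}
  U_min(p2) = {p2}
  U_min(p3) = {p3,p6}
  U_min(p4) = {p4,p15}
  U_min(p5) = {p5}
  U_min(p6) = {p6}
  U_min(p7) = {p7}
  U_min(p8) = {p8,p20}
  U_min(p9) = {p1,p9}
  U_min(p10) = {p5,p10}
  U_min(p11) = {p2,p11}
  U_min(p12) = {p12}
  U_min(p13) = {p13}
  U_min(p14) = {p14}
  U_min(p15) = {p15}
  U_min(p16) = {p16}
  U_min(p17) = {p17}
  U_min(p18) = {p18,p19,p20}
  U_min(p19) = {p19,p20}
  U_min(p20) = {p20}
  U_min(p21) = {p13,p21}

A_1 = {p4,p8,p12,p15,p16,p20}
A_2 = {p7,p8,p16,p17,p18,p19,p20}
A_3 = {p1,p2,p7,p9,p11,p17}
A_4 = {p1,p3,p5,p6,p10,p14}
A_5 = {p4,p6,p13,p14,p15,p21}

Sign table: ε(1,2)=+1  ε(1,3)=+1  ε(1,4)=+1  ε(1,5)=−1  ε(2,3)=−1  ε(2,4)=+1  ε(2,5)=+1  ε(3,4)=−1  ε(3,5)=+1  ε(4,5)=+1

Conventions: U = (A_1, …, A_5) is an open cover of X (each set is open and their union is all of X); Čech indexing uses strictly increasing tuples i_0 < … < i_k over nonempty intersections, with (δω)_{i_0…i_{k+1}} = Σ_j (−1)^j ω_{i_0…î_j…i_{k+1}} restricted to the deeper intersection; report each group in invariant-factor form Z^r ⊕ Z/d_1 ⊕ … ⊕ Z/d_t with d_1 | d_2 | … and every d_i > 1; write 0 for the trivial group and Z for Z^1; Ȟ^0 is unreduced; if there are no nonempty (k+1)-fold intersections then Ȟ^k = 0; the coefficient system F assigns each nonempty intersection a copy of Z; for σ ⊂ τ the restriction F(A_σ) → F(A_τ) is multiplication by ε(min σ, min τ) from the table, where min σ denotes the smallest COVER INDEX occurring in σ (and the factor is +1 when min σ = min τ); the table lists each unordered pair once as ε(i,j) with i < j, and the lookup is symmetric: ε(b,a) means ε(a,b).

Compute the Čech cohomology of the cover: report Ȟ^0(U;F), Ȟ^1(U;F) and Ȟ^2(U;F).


Ȟ^0 ≅ 0, Ȟ^1 ≅ Z/2 and Ȟ^2 ≅ 0

nerve simplices:
  A12={p8,p16,p20} A15={p4,p15} A23={p7,p17} A34={p1} A45={p6,p14}
C dims 5,5; δ0: rk 5, SNF 1^4·2
degree 0: 5−5−0 = 0 → Ȟ^0 ≅ 0
degree 1: 5−0−5 = 0 plus torsion [2] → Ȟ^1 ≅ Z/2
degree 2: 0−0−0 = 0 → Ȟ^2 ≅ 0


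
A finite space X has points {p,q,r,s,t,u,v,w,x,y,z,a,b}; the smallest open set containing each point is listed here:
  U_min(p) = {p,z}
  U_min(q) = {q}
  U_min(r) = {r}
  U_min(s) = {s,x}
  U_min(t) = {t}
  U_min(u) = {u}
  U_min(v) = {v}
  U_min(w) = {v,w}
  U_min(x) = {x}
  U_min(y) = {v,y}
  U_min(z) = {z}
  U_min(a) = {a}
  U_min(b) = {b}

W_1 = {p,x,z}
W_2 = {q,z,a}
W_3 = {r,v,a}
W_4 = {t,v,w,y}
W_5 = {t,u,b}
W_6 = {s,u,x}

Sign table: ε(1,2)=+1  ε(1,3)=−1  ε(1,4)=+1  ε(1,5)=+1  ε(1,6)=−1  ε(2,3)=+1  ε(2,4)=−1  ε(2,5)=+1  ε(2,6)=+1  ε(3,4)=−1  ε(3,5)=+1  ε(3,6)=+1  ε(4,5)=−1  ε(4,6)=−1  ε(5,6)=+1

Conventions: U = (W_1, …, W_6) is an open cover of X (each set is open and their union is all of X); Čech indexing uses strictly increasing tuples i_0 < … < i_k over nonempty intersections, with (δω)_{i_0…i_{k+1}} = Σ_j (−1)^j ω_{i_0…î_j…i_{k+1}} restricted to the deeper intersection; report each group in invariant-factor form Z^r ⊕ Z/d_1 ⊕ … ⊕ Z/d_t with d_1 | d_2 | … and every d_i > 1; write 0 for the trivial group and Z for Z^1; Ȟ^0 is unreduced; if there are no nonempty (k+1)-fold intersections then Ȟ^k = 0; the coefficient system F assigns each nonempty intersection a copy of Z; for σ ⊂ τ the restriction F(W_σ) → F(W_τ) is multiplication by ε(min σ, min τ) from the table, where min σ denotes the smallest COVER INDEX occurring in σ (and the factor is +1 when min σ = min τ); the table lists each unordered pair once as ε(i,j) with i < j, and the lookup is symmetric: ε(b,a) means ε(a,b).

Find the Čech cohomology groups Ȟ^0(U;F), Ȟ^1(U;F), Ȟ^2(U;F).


nerve simplices:
  W12={z} W16={x} W23={a} W34={v} W45={t} W56={u}
C dims 6,6; δ0: rk 6, SNF 1^5·2
degree 0: 6−6−0 = 0 → Ȟ^0 ≅ 0
degree 1: 6−0−6 = 0 plus torsion [2] → Ȟ^1 ≅ Z/2
degree 2: 0−0−0 = 0 → Ȟ^2 ≅ 0

Ȟ^0 = 0; Ȟ^1 = Z/2; Ȟ^2 = 0


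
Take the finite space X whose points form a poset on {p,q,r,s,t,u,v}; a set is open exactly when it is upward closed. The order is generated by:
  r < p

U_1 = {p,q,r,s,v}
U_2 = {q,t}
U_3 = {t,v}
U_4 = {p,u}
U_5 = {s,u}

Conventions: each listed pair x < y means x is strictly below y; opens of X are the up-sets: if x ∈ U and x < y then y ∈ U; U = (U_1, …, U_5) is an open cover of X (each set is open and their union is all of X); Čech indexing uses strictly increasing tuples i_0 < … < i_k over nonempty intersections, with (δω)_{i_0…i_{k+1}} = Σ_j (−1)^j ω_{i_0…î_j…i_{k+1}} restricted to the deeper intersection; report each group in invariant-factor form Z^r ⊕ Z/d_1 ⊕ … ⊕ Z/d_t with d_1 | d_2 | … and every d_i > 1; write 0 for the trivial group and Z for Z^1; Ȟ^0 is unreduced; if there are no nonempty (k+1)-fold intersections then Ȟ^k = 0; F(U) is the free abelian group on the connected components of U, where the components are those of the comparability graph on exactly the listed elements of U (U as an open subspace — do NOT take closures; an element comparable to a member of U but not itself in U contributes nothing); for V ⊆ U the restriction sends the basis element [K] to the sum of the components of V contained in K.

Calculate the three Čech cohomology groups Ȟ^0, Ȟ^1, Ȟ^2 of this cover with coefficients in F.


Ȟ^0 = Z^6, Ȟ^1 = 0, Ȟ^2 = 0

nerve simplices:
  U12={q} U13={v} U14={p} U15={s} U23={t} U45={u}
components per intersection:
  U1: {p,r} {q} {s} {v}
  U2: {q} {t}
  U3: {t} {v}
  U4: {p} {u}
  U5: {s} {u}
  U12: {q}
  U13: {v}
  U14: {p}
  U15: {s}
  U23: {t}
  U45: {u}
C dims 12,6; δ0: rk 6, SNF 1^6
degree 0: 12−6−0 = 6 → Ȟ^0 ≅ Z^6
degree 1: 6−0−6 = 0 → Ȟ^1 ≅ 0
degree 2: 0−0−0 = 0 → Ȟ^2 ≅ 0


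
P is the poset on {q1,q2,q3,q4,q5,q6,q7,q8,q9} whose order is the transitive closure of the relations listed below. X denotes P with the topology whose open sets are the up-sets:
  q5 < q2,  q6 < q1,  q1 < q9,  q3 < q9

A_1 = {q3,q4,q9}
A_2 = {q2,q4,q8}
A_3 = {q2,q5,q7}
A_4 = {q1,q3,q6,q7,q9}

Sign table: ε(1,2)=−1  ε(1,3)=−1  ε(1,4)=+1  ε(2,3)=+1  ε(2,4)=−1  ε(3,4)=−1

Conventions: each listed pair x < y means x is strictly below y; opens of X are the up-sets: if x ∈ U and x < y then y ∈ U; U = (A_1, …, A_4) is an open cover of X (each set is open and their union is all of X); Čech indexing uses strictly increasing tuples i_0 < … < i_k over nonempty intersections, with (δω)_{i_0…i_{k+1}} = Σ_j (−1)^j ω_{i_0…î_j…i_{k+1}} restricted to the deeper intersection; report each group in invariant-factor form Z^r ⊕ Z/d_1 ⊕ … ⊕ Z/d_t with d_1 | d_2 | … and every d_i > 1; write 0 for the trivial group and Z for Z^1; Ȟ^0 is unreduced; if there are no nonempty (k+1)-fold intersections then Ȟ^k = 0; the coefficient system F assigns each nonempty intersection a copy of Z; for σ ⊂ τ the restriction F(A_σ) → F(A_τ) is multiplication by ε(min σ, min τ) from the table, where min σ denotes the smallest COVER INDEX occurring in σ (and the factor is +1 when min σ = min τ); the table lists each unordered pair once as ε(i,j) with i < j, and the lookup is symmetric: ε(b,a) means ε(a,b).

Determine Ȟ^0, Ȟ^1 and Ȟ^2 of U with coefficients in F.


Ȟ^0 ≅ Z, Ȟ^1 ≅ Z and Ȟ^2 ≅ 0

nerve simplices:
  A12={q4} A14={q3,q9} A23={q2} A34={q7}
C dims 4,4; δ0: rk 3, SNF 1^3
degree 0: 4−3−0 = 1 → Ȟ^0 ≅ Z
degree 1: 4−0−3 = 1 → Ȟ^1 ≅ Z
degree 2: 0−0−0 = 0 → Ȟ^2 ≅ 0


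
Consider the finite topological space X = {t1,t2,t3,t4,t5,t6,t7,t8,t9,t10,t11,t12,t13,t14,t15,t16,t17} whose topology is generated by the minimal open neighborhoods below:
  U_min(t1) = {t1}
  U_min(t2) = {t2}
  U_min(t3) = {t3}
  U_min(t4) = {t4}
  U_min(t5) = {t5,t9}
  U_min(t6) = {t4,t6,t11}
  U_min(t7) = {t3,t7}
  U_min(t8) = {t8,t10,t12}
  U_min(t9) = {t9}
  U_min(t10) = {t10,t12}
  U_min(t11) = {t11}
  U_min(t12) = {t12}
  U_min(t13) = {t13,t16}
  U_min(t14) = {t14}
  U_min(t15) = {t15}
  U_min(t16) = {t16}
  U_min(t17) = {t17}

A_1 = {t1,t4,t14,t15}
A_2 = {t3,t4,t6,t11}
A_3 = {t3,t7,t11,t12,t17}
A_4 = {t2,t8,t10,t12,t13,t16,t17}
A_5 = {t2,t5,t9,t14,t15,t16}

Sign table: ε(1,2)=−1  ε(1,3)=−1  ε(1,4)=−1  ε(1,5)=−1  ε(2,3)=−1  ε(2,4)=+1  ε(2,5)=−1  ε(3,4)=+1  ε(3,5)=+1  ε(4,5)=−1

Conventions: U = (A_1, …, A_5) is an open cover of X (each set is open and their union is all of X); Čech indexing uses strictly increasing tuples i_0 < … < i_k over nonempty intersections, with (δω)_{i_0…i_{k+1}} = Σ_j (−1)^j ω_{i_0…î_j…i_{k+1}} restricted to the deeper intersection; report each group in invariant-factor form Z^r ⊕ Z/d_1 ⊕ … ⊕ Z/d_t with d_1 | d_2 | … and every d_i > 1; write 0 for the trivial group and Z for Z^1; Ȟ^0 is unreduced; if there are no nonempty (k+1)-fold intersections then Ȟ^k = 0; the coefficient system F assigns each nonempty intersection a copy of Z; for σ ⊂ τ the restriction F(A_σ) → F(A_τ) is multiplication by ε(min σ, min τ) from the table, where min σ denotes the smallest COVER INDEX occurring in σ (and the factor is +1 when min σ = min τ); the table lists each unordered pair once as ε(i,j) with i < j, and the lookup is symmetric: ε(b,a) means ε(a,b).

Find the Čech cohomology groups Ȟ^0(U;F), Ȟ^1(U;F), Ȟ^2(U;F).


nonempty overlaps:
  A12={t4} A15={t14,t15} A23={t3,t11} A34={t12,t17} A45={t2,t16}
C dims 5,5; δ0: rk 4, SNF 1^4
degree 0: 5−4−0 = 1 → Ȟ^0 ≅ Z
degree 1: 5−0−4 = 1 → Ȟ^1 ≅ Z
degree 2: 0−0−0 = 0 → Ȟ^2 ≅ 0

Ȟ^0 ≅ Z; Ȟ^1 ≅ Z; Ȟ^2 ≅ 0


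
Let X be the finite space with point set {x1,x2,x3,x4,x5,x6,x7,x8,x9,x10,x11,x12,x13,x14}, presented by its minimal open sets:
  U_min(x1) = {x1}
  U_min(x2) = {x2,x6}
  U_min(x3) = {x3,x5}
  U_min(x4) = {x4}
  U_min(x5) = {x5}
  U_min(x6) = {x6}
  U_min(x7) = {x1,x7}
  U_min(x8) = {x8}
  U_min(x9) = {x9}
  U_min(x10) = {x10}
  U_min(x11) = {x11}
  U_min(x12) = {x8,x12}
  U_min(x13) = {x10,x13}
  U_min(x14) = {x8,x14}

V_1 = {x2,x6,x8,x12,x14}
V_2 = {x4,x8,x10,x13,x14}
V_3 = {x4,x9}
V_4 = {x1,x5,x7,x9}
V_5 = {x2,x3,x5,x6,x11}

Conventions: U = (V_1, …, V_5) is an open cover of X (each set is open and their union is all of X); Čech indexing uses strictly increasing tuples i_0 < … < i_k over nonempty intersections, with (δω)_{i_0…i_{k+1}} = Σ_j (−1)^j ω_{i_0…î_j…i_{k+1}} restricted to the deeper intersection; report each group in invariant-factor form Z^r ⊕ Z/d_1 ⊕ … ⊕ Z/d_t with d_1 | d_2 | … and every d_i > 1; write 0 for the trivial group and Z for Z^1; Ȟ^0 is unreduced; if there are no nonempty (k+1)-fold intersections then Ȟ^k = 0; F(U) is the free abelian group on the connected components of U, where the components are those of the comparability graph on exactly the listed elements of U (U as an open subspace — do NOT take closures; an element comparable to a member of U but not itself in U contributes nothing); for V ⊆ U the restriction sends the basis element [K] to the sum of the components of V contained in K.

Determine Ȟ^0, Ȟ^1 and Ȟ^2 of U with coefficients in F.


nerve simplices:
  V12={x8,x14} V15={x2,x6} V23={x4} V34={x9} V45={x5}
components per intersection:
  V1: {x2,x6} {x8,x12,x14}
  V2: {x4} {x8,x14} {x10,x13}
  V3: {x4} {x9}
  V4: {x1,x7} {x5} {x9}
  V5: {x2,x6} {x3,x5} {x11}
  V12: {x8,x14}
  V15: {x2,x6}
  V23: {x4}
  V34: {x9}
  V45: {x5}
C dims 13,5; δ0: rk 5, SNF 1^5
degree 0: 13−5−0 = 8 → Ȟ^0 ≅ Z^8
degree 1: 5−0−5 = 0 → Ȟ^1 ≅ 0
degree 2: 0−0−0 = 0 → Ȟ^2 ≅ 0

Ȟ^0 = Z^8, Ȟ^1 = 0 and Ȟ^2 = 0


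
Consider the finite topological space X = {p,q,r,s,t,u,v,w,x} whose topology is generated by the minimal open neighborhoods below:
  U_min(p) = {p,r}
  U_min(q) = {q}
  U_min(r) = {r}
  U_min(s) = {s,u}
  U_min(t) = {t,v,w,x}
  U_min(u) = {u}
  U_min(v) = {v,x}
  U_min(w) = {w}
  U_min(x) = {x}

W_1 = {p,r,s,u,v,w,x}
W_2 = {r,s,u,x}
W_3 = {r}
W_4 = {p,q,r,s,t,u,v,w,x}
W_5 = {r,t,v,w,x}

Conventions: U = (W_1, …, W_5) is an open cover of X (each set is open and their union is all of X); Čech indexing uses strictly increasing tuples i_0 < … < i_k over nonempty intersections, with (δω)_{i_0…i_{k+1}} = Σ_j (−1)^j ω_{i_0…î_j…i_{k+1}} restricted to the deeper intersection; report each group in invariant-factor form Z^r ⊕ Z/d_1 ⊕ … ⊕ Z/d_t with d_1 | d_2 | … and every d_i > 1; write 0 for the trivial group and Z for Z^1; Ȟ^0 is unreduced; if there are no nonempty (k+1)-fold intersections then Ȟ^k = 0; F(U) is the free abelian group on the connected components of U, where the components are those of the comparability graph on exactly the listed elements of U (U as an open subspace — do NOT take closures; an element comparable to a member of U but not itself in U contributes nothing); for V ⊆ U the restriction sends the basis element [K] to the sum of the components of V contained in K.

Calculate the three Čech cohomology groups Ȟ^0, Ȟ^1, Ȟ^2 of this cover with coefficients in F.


nerve simplices:
  W12={r,s,u,x} W13={r} W14={p,r,s,u,v,w,x} W15={r,v,w,x} W23={r} W24={r,s,u,x} W25={r,x} W34={r} W35={r} W45={r,t,v,w,x}
  W123={r} W124={r,s,u,x} W125={r,x} W134={r} W135={r} W145={r,v,w,x} W234={r} W235={r} W245={r,x} W345={r}
  W1234={r} W1235={r} W1245={r,x} W1345={r} W2345={r}
  W12345={r}
components per intersection:
  W1: {p,r} {s,u} {v,x} {w}
  W2: {r} {s,u} {x}
  W3: {r}
  W4: {p,r} {q} {s,u} {t,v,w,x}
  W5: {r} {t,v,w,x}
  W12: {r} {s,u} {x}
  W13: {r}
  W14: {p,r} {s,u} {v,x} {w}
  W15: {r} {v,x} {w}
  W23: {r}
  W24: {r} {s,u} {x}
  W25: {r} {x}
  W34: {r}
  W35: {r}
  W45: {r} {t,v,w,x}
  W123: {r}
  W124: {r} {s,u} {x}
  W125: {r} {x}
  W134: {r}
  W135: {r}
  W145: {r} {v,x} {w}
  W234: {r}
  W235: {r}
  W245: {r} {x}
  W345: {r}
  W1234: {r}
  W1235: {r}
  W1245: {r} {x}
  W1345: {r}
  W2345: {r}
  W12345: {r}
C dims 14,21,16,6; δ0: rk 10, SNF 1^10; δ1: rk 11, SNF 1^11; δ2: rk 5, SNF 1^5
degree 0: 14−10−0 = 4 → Ȟ^0 ≅ Z^4
degree 1: 21−11−10 = 0 → Ȟ^1 ≅ 0
degree 2: 16−5−11 = 0 → Ȟ^2 ≅ 0

Ȟ^0(U;F) ≅ Z^4, Ȟ^1(U;F) ≅ 0, Ȟ^2(U;F) ≅ 0


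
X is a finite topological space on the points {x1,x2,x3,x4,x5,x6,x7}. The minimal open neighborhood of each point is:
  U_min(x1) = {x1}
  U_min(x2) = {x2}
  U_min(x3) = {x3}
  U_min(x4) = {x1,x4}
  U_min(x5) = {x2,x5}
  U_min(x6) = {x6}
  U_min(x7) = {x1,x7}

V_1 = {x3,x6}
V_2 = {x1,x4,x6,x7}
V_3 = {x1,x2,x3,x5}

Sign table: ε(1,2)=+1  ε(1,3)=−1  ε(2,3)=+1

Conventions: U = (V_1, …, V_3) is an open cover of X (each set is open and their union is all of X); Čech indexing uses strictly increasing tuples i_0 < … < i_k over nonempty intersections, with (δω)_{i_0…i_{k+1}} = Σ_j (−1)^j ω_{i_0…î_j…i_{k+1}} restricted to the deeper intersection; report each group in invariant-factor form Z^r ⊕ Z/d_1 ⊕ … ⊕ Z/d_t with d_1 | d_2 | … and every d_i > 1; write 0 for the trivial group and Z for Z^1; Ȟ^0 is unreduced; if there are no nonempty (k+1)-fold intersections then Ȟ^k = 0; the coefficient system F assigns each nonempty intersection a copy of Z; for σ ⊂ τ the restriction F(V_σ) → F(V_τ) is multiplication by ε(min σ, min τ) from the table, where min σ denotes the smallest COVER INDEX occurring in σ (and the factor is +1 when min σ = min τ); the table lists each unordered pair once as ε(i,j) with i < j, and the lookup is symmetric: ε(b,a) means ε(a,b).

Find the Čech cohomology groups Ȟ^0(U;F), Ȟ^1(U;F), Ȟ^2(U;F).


nonempty intersections:
  V12={x6} V13={x3} V23={x1}
C dims 3,3; δ0: rk 3, SNF 1^2·2
Ȟ^0: (3−3)−0=0 ⇒ 0
Ȟ^1: (3−0)−3=0 plus torsion [2] ⇒ Z/2
Ȟ^2: (0−0)−0=0 ⇒ 0

Ȟ^0(U;F) ≅ 0, Ȟ^1(U;F) ≅ Z/2, Ȟ^2(U;F) ≅ 0


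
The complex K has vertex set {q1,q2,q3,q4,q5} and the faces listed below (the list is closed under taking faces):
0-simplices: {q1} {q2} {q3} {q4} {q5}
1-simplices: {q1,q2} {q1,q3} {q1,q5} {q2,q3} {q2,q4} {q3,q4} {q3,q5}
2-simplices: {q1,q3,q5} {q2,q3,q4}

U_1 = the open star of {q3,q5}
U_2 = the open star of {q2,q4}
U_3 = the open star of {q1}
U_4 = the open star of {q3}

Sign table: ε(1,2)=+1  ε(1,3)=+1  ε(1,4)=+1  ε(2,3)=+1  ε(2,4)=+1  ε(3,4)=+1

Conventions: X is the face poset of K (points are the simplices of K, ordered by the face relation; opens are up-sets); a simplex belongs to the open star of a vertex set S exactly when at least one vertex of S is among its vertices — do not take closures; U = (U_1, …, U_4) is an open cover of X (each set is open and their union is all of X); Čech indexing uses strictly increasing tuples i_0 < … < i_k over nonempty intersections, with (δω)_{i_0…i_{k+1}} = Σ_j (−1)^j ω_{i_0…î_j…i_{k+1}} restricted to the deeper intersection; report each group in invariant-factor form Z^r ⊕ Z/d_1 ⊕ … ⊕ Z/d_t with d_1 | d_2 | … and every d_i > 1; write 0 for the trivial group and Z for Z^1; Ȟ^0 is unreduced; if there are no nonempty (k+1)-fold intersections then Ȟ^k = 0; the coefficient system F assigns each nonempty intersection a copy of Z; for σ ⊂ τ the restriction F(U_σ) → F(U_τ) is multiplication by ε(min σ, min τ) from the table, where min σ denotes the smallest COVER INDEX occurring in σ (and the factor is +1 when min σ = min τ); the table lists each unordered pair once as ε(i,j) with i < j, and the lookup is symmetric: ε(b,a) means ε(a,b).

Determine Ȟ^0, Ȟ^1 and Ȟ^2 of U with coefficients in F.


nerve simplices:
  U1={{q3},{q5},{q1,q3},{q1,q5},{q2,q3},{q3,q4},{q3,q5},{q1,q3,q5},{q2,q3,q4}} U2={{q2},{q4},{q1,q2},{q2,q3},{q2,q4},{q3,q4},{q2,q3,q4}} U3={{q1},{q1,q2},{q1,q3},{q1,q5},{q1,q3,q5}} U4={{q3},{q1,q3},{q2,q3},{q3,q4},{q3,q5},{q1,q3,q5},{q2,q3,q4}}
  U12={{q2,q3},{q3,q4},{q2,q3,q4}} U13={{q1,q3},{q1,q5},{q1,q3,q5}} U14={{q3},{q1,q3},{q2,q3},{q3,q4},{q3,q5},{q1,q3,q5},{q2,q3,q4}} U23={{q1,q2}} U24={{q2,q3},{q3,q4},{q2,q3,q4}} U34={{q1,q3},{q1,q3,q5}}
  U124={{q2,q3},{q3,q4},{q2,q3,q4}} U134={{q1,q3},{q1,q3,q5}}
C dims 4,6,2; δ0: rk 3, SNF 1^3; δ1: rk 2, SNF 1^2
degree 0: 4−3−0 = 1 → Ȟ^0 ≅ Z
degree 1: 6−2−3 = 1 → Ȟ^1 ≅ Z
degree 2: 2−0−2 = 0 → Ȟ^2 ≅ 0

Ȟ^0(U;F) ≅ Z, Ȟ^1(U;F) ≅ Z and Ȟ^2(U;F) ≅ 0


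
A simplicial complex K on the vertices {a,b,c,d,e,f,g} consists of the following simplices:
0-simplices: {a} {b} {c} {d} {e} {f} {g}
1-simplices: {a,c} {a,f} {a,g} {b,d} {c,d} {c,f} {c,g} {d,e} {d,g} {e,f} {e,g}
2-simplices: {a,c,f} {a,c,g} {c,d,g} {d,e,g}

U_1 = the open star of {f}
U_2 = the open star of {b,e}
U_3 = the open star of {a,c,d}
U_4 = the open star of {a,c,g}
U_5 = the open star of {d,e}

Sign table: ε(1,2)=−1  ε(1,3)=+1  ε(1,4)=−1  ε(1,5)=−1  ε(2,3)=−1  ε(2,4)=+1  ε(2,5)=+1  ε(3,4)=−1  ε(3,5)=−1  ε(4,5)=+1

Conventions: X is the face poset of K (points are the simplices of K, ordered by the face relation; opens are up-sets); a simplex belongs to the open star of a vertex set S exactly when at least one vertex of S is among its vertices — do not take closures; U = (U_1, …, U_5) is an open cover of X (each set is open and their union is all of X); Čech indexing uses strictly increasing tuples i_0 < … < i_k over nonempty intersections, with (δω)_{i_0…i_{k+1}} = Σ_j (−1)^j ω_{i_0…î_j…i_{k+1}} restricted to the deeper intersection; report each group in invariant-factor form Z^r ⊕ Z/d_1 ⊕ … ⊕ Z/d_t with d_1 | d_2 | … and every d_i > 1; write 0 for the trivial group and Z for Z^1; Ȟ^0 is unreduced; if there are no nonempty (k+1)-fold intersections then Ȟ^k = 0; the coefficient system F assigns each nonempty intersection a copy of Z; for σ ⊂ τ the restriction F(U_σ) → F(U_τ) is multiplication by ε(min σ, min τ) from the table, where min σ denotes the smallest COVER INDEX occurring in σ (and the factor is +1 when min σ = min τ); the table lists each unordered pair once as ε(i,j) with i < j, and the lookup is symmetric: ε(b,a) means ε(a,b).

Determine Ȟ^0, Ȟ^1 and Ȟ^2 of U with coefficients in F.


Ȟ^0 ≅ Z; Ȟ^1 ≅ Z; Ȟ^2 ≅ 0

nonempty overlaps:
  U1={{f},{a,f},{c,f},{e,f},{a,c,f}} U2={{b},{e},{b,d},{d,e},{e,f},{e,g},{d,e,g}} U3={{a},{c},{d},{a,c},{a,f},{a,g},{b,d},{c,d},{c,f},{c,g},{d,e},{d,g},{a,c,f},{a,c,g},{c,d,g},{d,e,g}} U4={{a},{c},{g},{a,c},{a,f},{a,g},{c,d},{c,f},{c,g},{d,g},{e,g},{a,c,f},{a,c,g},{c,d,g},{d,e,g}} U5={{d},{e},{b,d},{c,d},{d,e},{d,g},{e,f},{e,g},{c,d,g},{d,e,g}}
  U12={{e,f}} U13={{a,f},{c,f},{a,c,f}} U14={{a,f},{c,f},{a,c,f}} U15={{e,f}} U23={{b,d},{d,e},{d,e,g}} U24={{e,g},{d,e,g}} U25={{e},{b,d},{d,e},{e,f},{e,g},{d,e,g}} U34={{a},{c},{a,c},{a,f},{a,g},{c,d},{c,f},{c,g},{d,g},{a,c,f},{a,c,g},{c,d,g},{d,e,g}} U35={{d},{b,d},{c,d},{d,e},{d,g},{c,d,g},{d,e,g}} U45={{c,d},{d,g},{e,g},{c,d,g},{d,e,g}}
  U125={{e,f}} U134={{a,f},{c,f},{a,c,f}} U234={{d,e,g}} U235={{b,d},{d,e},{d,e,g}} U245={{e,g},{d,e,g}} U345={{c,d},{d,g},{c,d,g},{d,e,g}}
  U2345={{d,e,g}}
C dims 5,10,6,1; δ0: rk 4, SNF 1^4; δ1: rk 5, SNF 1^5; δ2: rk 1, SNF 1^1
degree 0: 5−4−0 = 1 → Ȟ^0 ≅ Z
degree 1: 10−5−4 = 1 → Ȟ^1 ≅ Z
degree 2: 6−1−5 = 0 → Ȟ^2 ≅ 0


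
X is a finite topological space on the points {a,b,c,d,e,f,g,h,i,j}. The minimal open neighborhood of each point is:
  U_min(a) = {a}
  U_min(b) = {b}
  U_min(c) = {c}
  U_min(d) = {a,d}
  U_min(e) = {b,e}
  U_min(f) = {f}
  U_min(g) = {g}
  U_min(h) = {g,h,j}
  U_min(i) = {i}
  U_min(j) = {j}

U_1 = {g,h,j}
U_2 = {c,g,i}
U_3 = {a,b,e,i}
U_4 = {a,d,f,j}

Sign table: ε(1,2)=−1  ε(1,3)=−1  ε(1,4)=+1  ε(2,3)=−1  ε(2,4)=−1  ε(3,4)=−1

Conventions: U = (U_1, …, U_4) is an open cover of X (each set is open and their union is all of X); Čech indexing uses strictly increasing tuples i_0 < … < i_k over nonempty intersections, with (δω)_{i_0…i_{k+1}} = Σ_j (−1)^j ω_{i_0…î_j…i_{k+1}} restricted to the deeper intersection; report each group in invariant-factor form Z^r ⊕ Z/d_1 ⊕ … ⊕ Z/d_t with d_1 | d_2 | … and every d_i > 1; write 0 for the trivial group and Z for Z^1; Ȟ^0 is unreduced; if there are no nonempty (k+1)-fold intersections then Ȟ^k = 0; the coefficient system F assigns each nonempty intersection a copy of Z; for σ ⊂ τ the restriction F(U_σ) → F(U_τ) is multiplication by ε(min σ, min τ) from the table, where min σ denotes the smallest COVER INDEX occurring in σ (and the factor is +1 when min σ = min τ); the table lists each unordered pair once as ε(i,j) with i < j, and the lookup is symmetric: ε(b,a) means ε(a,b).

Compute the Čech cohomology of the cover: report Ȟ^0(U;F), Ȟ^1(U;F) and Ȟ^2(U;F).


Ȟ^0 ≅ 0, Ȟ^1 ≅ Z/2 and Ȟ^2 ≅ 0

cover nerve:
  U12={g} U14={j} U23={i} U34={a}
C dims 4,4; δ0: rk 4, SNF 1^3·2
Ȟ^0: (4−4)−0=0 ⇒ 0
Ȟ^1: (4−0)−4=0 plus torsion [2] ⇒ Z/2
Ȟ^2: (0−0)−0=0 ⇒ 0


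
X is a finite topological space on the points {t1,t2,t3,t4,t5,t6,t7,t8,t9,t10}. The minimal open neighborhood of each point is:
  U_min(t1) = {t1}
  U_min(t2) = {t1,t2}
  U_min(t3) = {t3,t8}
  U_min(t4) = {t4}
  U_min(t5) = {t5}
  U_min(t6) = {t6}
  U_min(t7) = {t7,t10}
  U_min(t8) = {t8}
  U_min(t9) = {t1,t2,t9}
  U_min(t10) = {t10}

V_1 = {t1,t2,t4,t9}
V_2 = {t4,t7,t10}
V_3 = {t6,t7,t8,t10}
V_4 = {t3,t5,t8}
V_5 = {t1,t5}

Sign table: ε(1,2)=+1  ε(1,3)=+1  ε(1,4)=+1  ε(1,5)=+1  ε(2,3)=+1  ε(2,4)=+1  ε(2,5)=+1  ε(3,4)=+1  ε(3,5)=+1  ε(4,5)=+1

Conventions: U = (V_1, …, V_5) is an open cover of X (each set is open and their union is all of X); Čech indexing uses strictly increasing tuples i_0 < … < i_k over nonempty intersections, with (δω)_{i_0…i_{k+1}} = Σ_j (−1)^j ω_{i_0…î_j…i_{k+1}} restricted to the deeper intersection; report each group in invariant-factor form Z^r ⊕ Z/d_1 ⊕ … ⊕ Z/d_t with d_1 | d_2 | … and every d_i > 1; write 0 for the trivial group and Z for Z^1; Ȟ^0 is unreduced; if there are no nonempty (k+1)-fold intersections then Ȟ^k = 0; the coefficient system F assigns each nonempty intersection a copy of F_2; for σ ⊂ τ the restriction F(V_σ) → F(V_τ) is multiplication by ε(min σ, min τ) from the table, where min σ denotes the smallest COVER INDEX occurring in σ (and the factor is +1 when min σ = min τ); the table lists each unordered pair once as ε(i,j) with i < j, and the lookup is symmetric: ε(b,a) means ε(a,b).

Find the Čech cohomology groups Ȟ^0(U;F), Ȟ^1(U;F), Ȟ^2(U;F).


Ȟ^0 = Z/2, Ȟ^1 = Z/2, Ȟ^2 = 0

nonempty overlaps:
  V12={t4} V15={t1} V23={t7,t10} V34={t8} V45={t5}
C dims 5,5; δ0: rk_F2 4
degree 0: 5−4−0 = 1 → Ȟ^0 ≅ Z/2
degree 1: 5−0−4 = 1 → Ȟ^1 ≅ Z/2
degree 2: 0−0−0 = 0 → Ȟ^2 ≅ 0


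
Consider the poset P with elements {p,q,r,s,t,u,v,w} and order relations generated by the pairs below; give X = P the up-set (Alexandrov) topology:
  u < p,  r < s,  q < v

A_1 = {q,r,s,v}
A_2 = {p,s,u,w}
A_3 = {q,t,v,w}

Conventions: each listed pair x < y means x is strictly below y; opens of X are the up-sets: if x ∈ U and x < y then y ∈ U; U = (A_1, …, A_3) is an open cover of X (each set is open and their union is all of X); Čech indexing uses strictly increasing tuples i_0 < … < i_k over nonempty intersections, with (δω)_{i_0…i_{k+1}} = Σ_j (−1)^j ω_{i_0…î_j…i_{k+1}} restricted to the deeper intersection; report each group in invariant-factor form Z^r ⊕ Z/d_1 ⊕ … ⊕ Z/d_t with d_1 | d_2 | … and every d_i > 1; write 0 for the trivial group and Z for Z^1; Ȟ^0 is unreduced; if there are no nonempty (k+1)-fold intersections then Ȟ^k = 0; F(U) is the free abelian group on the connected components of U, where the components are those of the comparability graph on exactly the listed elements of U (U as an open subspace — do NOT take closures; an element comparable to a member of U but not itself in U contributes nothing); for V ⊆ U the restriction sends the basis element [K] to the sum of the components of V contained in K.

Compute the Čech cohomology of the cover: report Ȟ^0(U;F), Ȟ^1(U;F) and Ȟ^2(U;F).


Ȟ^0(U;F) ≅ Z^5; Ȟ^1(U;F) ≅ 0; Ȟ^2(U;F) ≅ 0

nonempty overlaps:
  A12={s} A13={q,v} A23={w}
components per intersection:
  A1: {q,v} {r,s}
  A2: {p,u} {s} {w}
  A3: {q,v} {t} {w}
  A12: {s}
  A13: {q,v}
  A23: {w}
C dims 8,3; δ0: rk 3, SNF 1^3
degree 0: 8−3−0 = 5 → Ȟ^0 ≅ Z^5
degree 1: 3−0−3 = 0 → Ȟ^1 ≅ 0
degree 2: 0−0−0 = 0 → Ȟ^2 ≅ 0


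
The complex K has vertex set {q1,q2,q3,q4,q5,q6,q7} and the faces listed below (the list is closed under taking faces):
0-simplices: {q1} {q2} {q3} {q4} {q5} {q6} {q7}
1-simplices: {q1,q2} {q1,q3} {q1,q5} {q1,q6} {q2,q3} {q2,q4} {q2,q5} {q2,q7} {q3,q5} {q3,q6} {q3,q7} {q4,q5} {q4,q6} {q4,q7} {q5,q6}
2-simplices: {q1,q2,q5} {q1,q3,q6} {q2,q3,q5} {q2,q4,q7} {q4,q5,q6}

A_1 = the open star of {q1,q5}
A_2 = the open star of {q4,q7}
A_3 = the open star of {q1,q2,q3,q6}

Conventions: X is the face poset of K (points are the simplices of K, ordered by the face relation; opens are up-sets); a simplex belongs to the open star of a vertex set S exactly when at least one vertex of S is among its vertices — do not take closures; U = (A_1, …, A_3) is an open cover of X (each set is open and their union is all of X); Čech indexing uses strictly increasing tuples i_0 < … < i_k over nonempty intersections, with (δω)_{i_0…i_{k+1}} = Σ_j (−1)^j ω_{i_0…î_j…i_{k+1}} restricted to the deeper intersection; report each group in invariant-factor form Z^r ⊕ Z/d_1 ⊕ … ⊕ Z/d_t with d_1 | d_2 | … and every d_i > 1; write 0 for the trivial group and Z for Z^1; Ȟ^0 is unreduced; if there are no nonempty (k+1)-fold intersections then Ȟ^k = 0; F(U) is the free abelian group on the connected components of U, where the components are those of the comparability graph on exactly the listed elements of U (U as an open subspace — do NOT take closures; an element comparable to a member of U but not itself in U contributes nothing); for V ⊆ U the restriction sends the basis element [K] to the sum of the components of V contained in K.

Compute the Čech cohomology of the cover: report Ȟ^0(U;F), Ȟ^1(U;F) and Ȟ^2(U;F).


Ȟ^0(U;F) ≅ Z,  Ȟ^1(U;F) ≅ Z^3,  Ȟ^2(U;F) ≅ 0

nerve of the cover:
  A1={{q1},{q5},{q1,q2},{q1,q3},{q1,q5},{q1,q6},{q2,q5},{q3,q5},{q4,q5},{q5,q6},{q1,q2,q5},{q1,q3,q6},{q2,q3,q5},{q4,q5,q6}} A2={{q4},{q7},{q2,q4},{q2,q7},{q3,q7},{q4,q5},{q4,q6},{q4,q7},{q2,q4,q7},{q4,q5,q6}} A3={{q1},{q2},{q3},{q6},{q1,q2},{q1,q3},{q1,q5},{q1,q6},{q2,q3},{q2,q4},{q2,q5},{q2,q7},{q3,q5},{q3,q6},{q3,q7},{q4,q6},{q5,q6},{q1,q2,q5},{q1,q3,q6},{q2,q3,q5},{q2,q4,q7},{q4,q5,q6}}
  A12={{q4,q5},{q4,q5,q6}} A13={{q1},{q1,q2},{q1,q3},{q1,q5},{q1,q6},{q2,q5},{q3,q5},{q5,q6},{q1,q2,q5},{q1,q3,q6},{q2,q3,q5},{q4,q5,q6}} A23={{q2,q4},{q2,q7},{q3,q7},{q4,q6},{q2,q4,q7},{q4,q5,q6}}
  A123={{q4,q5,q6}}
components per intersection:
  A1: {{q1},{q5},{q1,q2},{q1,q3},{q1,q5},{q1,q6},{q2,q5},{q3,q5},{q4,q5},{q5,q6},{q1,q2,q5},{q1,q3,q6},{q2,q3,q5},{q4,q5,q6}}
  A2: {{q4},{q7},{q2,q4},{q2,q7},{q3,q7},{q4,q5},{q4,q6},{q4,q7},{q2,q4,q7},{q4,q5,q6}}
  A3: {{q1},{q2},{q3},{q6},{q1,q2},{q1,q3},{q1,q5},{q1,q6},{q2,q3},{q2,q4},{q2,q5},{q2,q7},{q3,q5},{q3,q6},{q3,q7},{q4,q6},{q5,q6},{q1,q2,q5},{q1,q3,q6},{q2,q3,q5},{q2,q4,q7},{q4,q5,q6}}
  A12: {{q4,q5},{q4,q5,q6}}
  A13: {{q1},{q1,q2},{q1,q3},{q1,q5},{q1,q6},{q2,q5},{q3,q5},{q1,q2,q5},{q1,q3,q6},{q2,q3,q5}} {{q5,q6},{q4,q5,q6}}
  A23: {{q2,q4},{q2,q7},{q2,q4,q7}} {{q3,q7}} {{q4,q6},{q4,q5,q6}}
  A123: {{q4,q5,q6}}
C dims 3,6,1; δ0: rk 2, SNF 1^2; δ1: rk 1, SNF 1^1
Ȟ^0 = (3 − 2) − 0 = 1, so Ȟ^0 ≅ Z
Ȟ^1 = (6 − 1) − 2 = 3, so Ȟ^1 ≅ Z^3
Ȟ^2 = (1 − 0) − 1 = 0, so Ȟ^2 ≅ 0
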